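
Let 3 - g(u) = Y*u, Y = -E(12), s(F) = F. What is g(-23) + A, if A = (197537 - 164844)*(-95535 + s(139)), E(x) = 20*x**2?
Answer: -3118847665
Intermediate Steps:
Y = -2880 (Y = -20*12**2 = -20*144 = -1*2880 = -2880)
A = -3118781428 (A = (197537 - 164844)*(-95535 + 139) = 32693*(-95396) = -3118781428)
g(u) = 3 + 2880*u (g(u) = 3 - (-2880)*u = 3 + 2880*u)
g(-23) + A = (3 + 2880*(-23)) - 3118781428 = (3 - 66240) - 3118781428 = -66237 - 3118781428 = -3118847665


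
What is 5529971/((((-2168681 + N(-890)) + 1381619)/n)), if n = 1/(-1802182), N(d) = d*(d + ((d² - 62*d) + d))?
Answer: 5529971/1357551373059284 ≈ 4.0735e-9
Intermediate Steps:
N(d) = d*(d² - 60*d) (N(d) = d*(d + (d² - 61*d)) = d*(d² - 60*d))
n = -1/1802182 ≈ -5.5488e-7
5529971/((((-2168681 + N(-890)) + 1381619)/n)) = 5529971/((((-2168681 + (-890)²*(-60 - 890)) + 1381619)/(-1/1802182))) = 5529971/((((-2168681 + 792100*(-950)) + 1381619)*(-1802182))) = 5529971/((((-2168681 - 752495000) + 1381619)*(-1802182))) = 5529971/(((-754663681 + 1381619)*(-1802182))) = 5529971/((-753282062*(-1802182))) = 5529971/1357551373059284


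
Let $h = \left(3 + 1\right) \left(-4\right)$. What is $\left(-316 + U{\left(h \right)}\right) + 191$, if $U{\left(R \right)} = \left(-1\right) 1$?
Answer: $-126$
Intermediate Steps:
$h = -16$ ($h = 4 \left(-4\right) = -16$)
$U{\left(R \right)} = -1$
$\left(-316 + U{\left(h \right)}\right) + 191 = \left(-316 - 1\right) + 191 = -317 + 191 = -126$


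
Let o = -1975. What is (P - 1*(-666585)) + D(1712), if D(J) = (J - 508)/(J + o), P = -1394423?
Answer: -191422598/263 ≈ -7.2784e+5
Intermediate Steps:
D(J) = (-508 + J)/(-1975 + J) (D(J) = (J - 508)/(J - 1975) = (-508 + J)/(-1975 + J))
(P - 1*(-666585)) + D(1712) = (-1394423 - 1*(-666585)) + (-508 + 1712)/(-1975 + 1712) = (-1394423 + 666585) + 1204/(-263) = -727838 - 1/263*1204 = -727838 - 1204/263 = -191422598/263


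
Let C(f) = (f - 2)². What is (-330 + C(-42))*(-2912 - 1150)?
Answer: -6523572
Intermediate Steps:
C(f) = (-2 + f)²
(-330 + C(-42))*(-2912 - 1150) = (-330 + (-2 - 42)²)*(-2912 - 1150) = (-330 + (-44)²)*(-4062) = (-330 + 1936)*(-4062) = 1606*(-4062) = -6523572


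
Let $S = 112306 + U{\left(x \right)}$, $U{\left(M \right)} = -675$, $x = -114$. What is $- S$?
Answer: $-111631$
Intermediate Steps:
$S = 111631$ ($S = 112306 - 675 = 111631$)
$- S = \left(-1\right) 111631 = -111631$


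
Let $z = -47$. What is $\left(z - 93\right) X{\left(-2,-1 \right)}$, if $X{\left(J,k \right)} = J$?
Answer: $280$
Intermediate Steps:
$\left(z - 93\right) X{\left(-2,-1 \right)} = \left(-47 - 93\right) \left(-2\right) = \left(-140\right) \left(-2\right) = 280$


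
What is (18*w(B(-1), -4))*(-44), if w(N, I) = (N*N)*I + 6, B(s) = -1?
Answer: -1584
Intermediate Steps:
w(N, I) = 6 + I*N**2 (w(N, I) = N**2*I + 6 = I*N**2 + 6 = 6 + I*N**2)
(18*w(B(-1), -4))*(-44) = (18*(6 - 4*(-1)**2))*(-44) = (18*(6 - 4*1))*(-44) = (18*(6 - 4))*(-44) = (18*2)*(-44) = 36*(-44) = -1584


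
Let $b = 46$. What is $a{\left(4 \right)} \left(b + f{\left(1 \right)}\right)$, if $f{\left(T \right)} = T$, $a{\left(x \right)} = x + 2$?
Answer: $282$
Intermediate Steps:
$a{\left(x \right)} = 2 + x$
$a{\left(4 \right)} \left(b + f{\left(1 \right)}\right) = \left(2 + 4\right) \left(46 + 1\right) = 6 \cdot 47 = 282$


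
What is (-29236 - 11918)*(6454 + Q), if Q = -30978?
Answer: 1009260696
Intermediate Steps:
(-29236 - 11918)*(6454 + Q) = (-29236 - 11918)*(6454 - 30978) = -41154*(-24524) = 1009260696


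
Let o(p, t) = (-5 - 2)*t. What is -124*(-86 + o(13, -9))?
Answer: 2852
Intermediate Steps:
o(p, t) = -7*t
-124*(-86 + o(13, -9)) = -124*(-86 - 7*(-9)) = -124*(-86 + 63) = -124*(-23) = 2852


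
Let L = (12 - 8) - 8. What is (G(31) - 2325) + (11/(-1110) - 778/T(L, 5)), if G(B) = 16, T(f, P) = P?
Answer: -2735717/1110 ≈ -2464.6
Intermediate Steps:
L = -4 (L = 4 - 8 = -4)
(G(31) - 2325) + (11/(-1110) - 778/T(L, 5)) = (16 - 2325) + (11/(-1110) - 778/5) = -2309 + (11*(-1/1110) - 778*⅕) = -2309 + (-11/1110 - 778/5) = -2309 - 172727/1110 = -2735717/1110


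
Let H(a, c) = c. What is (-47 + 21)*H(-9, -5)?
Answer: 130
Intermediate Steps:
(-47 + 21)*H(-9, -5) = (-47 + 21)*(-5) = -26*(-5) = 130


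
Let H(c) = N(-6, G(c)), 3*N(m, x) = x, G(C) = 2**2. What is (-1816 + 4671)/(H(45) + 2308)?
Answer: 8565/6928 ≈ 1.2363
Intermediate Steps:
G(C) = 4
N(m, x) = x/3
H(c) = 4/3 (H(c) = (1/3)*4 = 4/3)
(-1816 + 4671)/(H(45) + 2308) = (-1816 + 4671)/(4/3 + 2308) = 2855/(6928/3) = 2855*(3/6928) = 8565/6928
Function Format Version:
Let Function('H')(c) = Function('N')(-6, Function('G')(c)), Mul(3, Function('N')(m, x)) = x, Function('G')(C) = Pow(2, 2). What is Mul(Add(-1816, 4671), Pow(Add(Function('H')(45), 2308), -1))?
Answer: Rational(8565, 6928) ≈ 1.2363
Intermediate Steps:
Function('G')(C) = 4
Function('N')(m, x) = Mul(Rational(1, 3), x)
Function('H')(c) = Rational(4, 3) (Function('H')(c) = Mul(Rational(1, 3), 4) = Rational(4, 3))
Mul(Add(-1816, 4671), Pow(Add(Function('H')(45), 2308), -1)) = Mul(Add(-1816, 4671), Pow(Add(Rational(4, 3), 2308), -1)) = Mul(2855, Pow(Rational(6928, 3), -1)) = Mul(2855, Rational(3, 6928)) = Rational(8565, 6928)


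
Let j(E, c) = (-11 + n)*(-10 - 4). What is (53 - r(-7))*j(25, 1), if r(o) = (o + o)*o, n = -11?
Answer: -13860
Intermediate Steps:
j(E, c) = 308 (j(E, c) = (-11 - 11)*(-10 - 4) = -22*(-14) = 308)
r(o) = 2*o² (r(o) = (2*o)*o = 2*o²)
(53 - r(-7))*j(25, 1) = (53 - 2*(-7)²)*308 = (53 - 2*49)*308 = (53 - 1*98)*308 = (53 - 98)*308 = -45*308 = -13860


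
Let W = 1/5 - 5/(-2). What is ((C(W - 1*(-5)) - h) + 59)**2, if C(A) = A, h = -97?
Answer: 2679769/100 ≈ 26798.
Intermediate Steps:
W = 27/10 (W = 1*(1/5) - 5*(-1/2) = 1/5 + 5/2 = 27/10 ≈ 2.7000)
((C(W - 1*(-5)) - h) + 59)**2 = (((27/10 - 1*(-5)) - 1*(-97)) + 59)**2 = (((27/10 + 5) + 97) + 59)**2 = ((77/10 + 97) + 59)**2 = (1047/10 + 59)**2 = (1637/10)**2 = 2679769/100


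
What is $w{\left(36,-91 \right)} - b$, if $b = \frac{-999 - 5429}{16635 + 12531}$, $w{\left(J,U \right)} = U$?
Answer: $- \frac{1323839}{14583} \approx -90.78$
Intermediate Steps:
$b = - \frac{3214}{14583}$ ($b = - \frac{6428}{29166} = \left(-6428\right) \frac{1}{29166} = - \frac{3214}{14583} \approx -0.22039$)
$w{\left(36,-91 \right)} - b = -91 - - \frac{3214}{14583} = -91 + \frac{3214}{14583} = - \frac{1323839}{14583}$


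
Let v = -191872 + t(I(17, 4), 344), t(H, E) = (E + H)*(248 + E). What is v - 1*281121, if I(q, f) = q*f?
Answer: -229089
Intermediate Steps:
I(q, f) = f*q
t(H, E) = (248 + E)*(E + H)
v = 52032 (v = -191872 + (344² + 248*344 + 248*(4*17) + 344*(4*17)) = -191872 + (118336 + 85312 + 248*68 + 344*68) = -191872 + (118336 + 85312 + 16864 + 23392) = -191872 + 243904 = 52032)
v - 1*281121 = 52032 - 1*281121 = 52032 - 281121 = -229089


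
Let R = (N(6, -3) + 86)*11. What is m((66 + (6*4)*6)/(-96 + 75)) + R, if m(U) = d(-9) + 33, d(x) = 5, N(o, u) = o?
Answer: 1050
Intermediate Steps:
R = 1012 (R = (6 + 86)*11 = 92*11 = 1012)
m(U) = 38 (m(U) = 5 + 33 = 38)
m((66 + (6*4)*6)/(-96 + 75)) + R = 38 + 1012 = 1050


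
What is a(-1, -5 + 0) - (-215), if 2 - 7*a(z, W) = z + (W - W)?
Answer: 1508/7 ≈ 215.43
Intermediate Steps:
a(z, W) = 2/7 - z/7 (a(z, W) = 2/7 - (z + (W - W))/7 = 2/7 - (z + 0)/7 = 2/7 - z/7)
a(-1, -5 + 0) - (-215) = (2/7 - ⅐*(-1)) - (-215) = (2/7 + ⅐) - 43*(-5) = 3/7 + 215 = 1508/7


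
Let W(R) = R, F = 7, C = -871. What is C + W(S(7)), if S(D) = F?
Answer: -864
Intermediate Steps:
S(D) = 7
C + W(S(7)) = -871 + 7 = -864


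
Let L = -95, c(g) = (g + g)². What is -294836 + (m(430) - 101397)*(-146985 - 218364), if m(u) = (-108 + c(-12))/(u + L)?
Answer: 12409903251863/335 ≈ 3.7044e+10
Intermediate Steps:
c(g) = 4*g² (c(g) = (2*g)² = 4*g²)
m(u) = 468/(-95 + u) (m(u) = (-108 + 4*(-12)²)/(u - 95) = (-108 + 4*144)/(-95 + u) = (-108 + 576)/(-95 + u) = 468/(-95 + u))
-294836 + (m(430) - 101397)*(-146985 - 218364) = -294836 + (468/(-95 + 430) - 101397)*(-146985 - 218364) = -294836 + (468/335 - 101397)*(-365349) = -294836 - 33967527/335*(-365349) = -294836 + 12410002021923/335 = 12409903251863/335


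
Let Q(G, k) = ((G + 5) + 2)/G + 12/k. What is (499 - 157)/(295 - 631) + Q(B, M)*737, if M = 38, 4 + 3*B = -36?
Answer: 386893/665 ≈ 581.79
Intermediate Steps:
B = -40/3 (B = -4/3 + (1/3)*(-36) = -4/3 - 12 = -40/3 ≈ -13.333)
Q(G, k) = 12/k + (7 + G)/G (Q(G, k) = ((5 + G) + 2)/G + 12/k = (7 + G)/G + 12/k = 12/k + (7 + G)/G)
(499 - 157)/(295 - 631) + Q(B, M)*737 = (499 - 157)/(295 - 631) + (1 + 7/(-40/3) + 12/38)*737 = 342/(-336) + (1 + 7*(-3/40) + 12*(1/38))*737 = 342*(-1/336) + (1 - 21/40 + 6/19)*737 = -57/56 + (601/760)*737 = -57/56 + 442937/760 = 386893/665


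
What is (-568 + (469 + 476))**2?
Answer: 142129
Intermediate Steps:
(-568 + (469 + 476))**2 = (-568 + 945)**2 = 377**2 = 142129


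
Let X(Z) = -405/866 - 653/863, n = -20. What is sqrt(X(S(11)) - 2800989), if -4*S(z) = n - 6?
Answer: 5*I*sqrt(62579049131914714)/747358 ≈ 1673.6*I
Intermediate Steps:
S(z) = 13/2 (S(z) = -(-20 - 6)/4 = -1/4*(-26) = 13/2)
X(Z) = -915013/747358 (X(Z) = -405*1/866 - 653*1/863 = -405/866 - 653/863 = -915013/747358)
sqrt(X(S(11)) - 2800989) = sqrt(-915013/747358 - 2800989) = sqrt(-2093342452075/747358) = 5*I*sqrt(62579049131914714)/747358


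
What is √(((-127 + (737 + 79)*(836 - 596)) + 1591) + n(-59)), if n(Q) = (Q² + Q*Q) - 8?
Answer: √204258 ≈ 451.95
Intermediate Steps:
n(Q) = -8 + 2*Q² (n(Q) = (Q² + Q²) - 8 = 2*Q² - 8 = -8 + 2*Q²)
√(((-127 + (737 + 79)*(836 - 596)) + 1591) + n(-59)) = √(((-127 + (737 + 79)*(836 - 596)) + 1591) + (-8 + 2*(-59)²)) = √(((-127 + 816*240) + 1591) + (-8 + 2*3481)) = √(((-127 + 195840) + 1591) + (-8 + 6962)) = √((195713 + 1591) + 6954) = √(197304 + 6954) = √204258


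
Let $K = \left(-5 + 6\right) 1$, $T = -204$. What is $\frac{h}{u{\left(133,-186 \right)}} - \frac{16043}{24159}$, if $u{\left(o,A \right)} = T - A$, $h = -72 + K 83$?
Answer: $- \frac{184841}{144954} \approx -1.2752$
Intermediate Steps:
$K = 1$ ($K = 1 \cdot 1 = 1$)
$h = 11$ ($h = -72 + 1 \cdot 83 = -72 + 83 = 11$)
$u{\left(o,A \right)} = -204 - A$
$\frac{h}{u{\left(133,-186 \right)}} - \frac{16043}{24159} = \frac{11}{-204 - -186} - \frac{16043}{24159} = \frac{11}{-204 + 186} - \frac{16043}{24159} = \frac{11}{-18} - \frac{16043}{24159} = 11 \left(- \frac{1}{18}\right) - \frac{16043}{24159} = - \frac{11}{18} - \frac{16043}{24159} = - \frac{184841}{144954}$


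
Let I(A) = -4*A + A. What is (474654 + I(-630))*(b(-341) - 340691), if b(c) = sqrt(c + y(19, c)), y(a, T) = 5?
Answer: -162354251904 + 1906176*I*sqrt(21) ≈ -1.6235e+11 + 8.7352e+6*I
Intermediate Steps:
I(A) = -3*A
b(c) = sqrt(5 + c) (b(c) = sqrt(c + 5) = sqrt(5 + c))
(474654 + I(-630))*(b(-341) - 340691) = (474654 - 3*(-630))*(sqrt(5 - 341) - 340691) = (474654 + 1890)*(sqrt(-336) - 340691) = 476544*(4*I*sqrt(21) - 340691) = 476544*(-340691 + 4*I*sqrt(21)) = -162354251904 + 1906176*I*sqrt(21)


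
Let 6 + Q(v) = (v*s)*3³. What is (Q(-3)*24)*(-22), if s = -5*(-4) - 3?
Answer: 730224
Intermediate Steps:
s = 17 (s = 20 - 3 = 17)
Q(v) = -6 + 459*v (Q(v) = -6 + (v*17)*3³ = -6 + (17*v)*27 = -6 + 459*v)
(Q(-3)*24)*(-22) = ((-6 + 459*(-3))*24)*(-22) = ((-6 - 1377)*24)*(-22) = -1383*24*(-22) = -33192*(-22) = 730224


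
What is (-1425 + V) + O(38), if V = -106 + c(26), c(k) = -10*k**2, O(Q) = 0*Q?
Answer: -8291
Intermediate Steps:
O(Q) = 0
V = -6866 (V = -106 - 10*26**2 = -106 - 10*676 = -106 - 6760 = -6866)
(-1425 + V) + O(38) = (-1425 - 6866) + 0 = -8291 + 0 = -8291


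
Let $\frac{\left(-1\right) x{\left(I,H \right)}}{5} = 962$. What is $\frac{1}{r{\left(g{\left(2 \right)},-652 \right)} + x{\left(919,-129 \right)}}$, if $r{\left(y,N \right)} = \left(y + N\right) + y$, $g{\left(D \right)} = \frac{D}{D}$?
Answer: $- \frac{1}{5460} \approx -0.00018315$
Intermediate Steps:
$x{\left(I,H \right)} = -4810$ ($x{\left(I,H \right)} = \left(-5\right) 962 = -4810$)
$g{\left(D \right)} = 1$
$r{\left(y,N \right)} = N + 2 y$ ($r{\left(y,N \right)} = \left(N + y\right) + y = N + 2 y$)
$\frac{1}{r{\left(g{\left(2 \right)},-652 \right)} + x{\left(919,-129 \right)}} = \frac{1}{\left(-652 + 2 \cdot 1\right) - 4810} = \frac{1}{\left(-652 + 2\right) - 4810} = \frac{1}{-650 - 4810} = \frac{1}{-5460} = - \frac{1}{5460}$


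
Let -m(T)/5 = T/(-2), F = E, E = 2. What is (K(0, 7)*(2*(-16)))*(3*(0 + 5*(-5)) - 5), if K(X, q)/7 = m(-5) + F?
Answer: -188160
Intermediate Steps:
F = 2
m(T) = 5*T/2 (m(T) = -5*T/(-2) = -5*T*(-1)/2 = -(-5)*T/2 = 5*T/2)
K(X, q) = -147/2 (K(X, q) = 7*((5/2)*(-5) + 2) = 7*(-25/2 + 2) = 7*(-21/2) = -147/2)
(K(0, 7)*(2*(-16)))*(3*(0 + 5*(-5)) - 5) = (-147*(-16))*(3*(0 + 5*(-5)) - 5) = (-147/2*(-32))*(3*(0 - 25) - 5) = 2352*(3*(-25) - 5) = 2352*(-75 - 5) = 2352*(-80) = -188160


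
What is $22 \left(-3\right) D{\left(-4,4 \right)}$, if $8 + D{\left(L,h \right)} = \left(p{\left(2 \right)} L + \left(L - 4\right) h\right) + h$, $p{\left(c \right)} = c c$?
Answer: $3432$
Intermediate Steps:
$p{\left(c \right)} = c^{2}$
$D{\left(L,h \right)} = -8 + h + 4 L + h \left(-4 + L\right)$ ($D{\left(L,h \right)} = -8 + \left(\left(2^{2} L + \left(L - 4\right) h\right) + h\right) = -8 + \left(\left(4 L + \left(-4 + L\right) h\right) + h\right) = -8 + \left(\left(4 L + h \left(-4 + L\right)\right) + h\right) = -8 + \left(h + 4 L + h \left(-4 + L\right)\right) = -8 + h + 4 L + h \left(-4 + L\right)$)
$22 \left(-3\right) D{\left(-4,4 \right)} = 22 \left(-3\right) \left(-8 - 12 + 4 \left(-4\right) - 16\right) = - 66 \left(-8 - 12 - 16 - 16\right) = \left(-66\right) \left(-52\right) = 3432$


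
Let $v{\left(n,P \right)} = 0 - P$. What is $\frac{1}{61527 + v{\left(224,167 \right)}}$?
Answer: $\frac{1}{61360} \approx 1.6297 \cdot 10^{-5}$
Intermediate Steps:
$v{\left(n,P \right)} = - P$
$\frac{1}{61527 + v{\left(224,167 \right)}} = \frac{1}{61527 - 167} = \frac{1}{61360}$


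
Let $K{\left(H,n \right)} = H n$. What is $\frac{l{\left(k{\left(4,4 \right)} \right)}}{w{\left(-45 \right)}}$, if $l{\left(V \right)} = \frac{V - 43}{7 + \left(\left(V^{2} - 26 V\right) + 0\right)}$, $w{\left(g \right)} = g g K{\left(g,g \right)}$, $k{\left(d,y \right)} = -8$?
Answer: $- \frac{17}{381358125} \approx -4.4578 \cdot 10^{-8}$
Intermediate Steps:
$w{\left(g \right)} = g^{4}$ ($w{\left(g \right)} = g g g g = g^{2} g^{2} = g^{4}$)
$l{\left(V \right)} = \frac{-43 + V}{7 + V^{2} - 26 V}$ ($l{\left(V \right)} = \frac{-43 + V}{7 + \left(V^{2} - 26 V\right)} = \frac{-43 + V}{7 + V^{2} - 26 V}$)
$\frac{l{\left(k{\left(4,4 \right)} \right)}}{w{\left(-45 \right)}} = \frac{\frac{1}{7 + \left(-8\right)^{2} - -208} \left(-43 - 8\right)}{\left(-45\right)^{4}} = \frac{\frac{1}{7 + 64 + 208} \left(-51\right)}{4100625} = \frac{1}{279} \left(-51\right) \frac{1}{4100625} = \left(- \frac{17}{93}\right) \frac{1}{4100625} = - \frac{17}{381358125}$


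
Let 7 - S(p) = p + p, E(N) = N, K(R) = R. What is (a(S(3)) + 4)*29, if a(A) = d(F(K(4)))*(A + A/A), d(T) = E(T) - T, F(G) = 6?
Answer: 116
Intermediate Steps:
d(T) = 0 (d(T) = T - T = 0)
S(p) = 7 - 2*p (S(p) = 7 - (p + p) = 7 - 2*p)
a(A) = 0 (a(A) = 0*(A + A/A) = 0*(A + 1) = 0*(1 + A) = 0)
(a(S(3)) + 4)*29 = (0 + 4)*29 = 4*29 = 116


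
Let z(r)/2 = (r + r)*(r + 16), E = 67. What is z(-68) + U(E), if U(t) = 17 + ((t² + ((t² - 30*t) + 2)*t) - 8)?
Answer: 184869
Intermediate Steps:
z(r) = 4*r*(16 + r) (z(r) = 2*((r + r)*(r + 16)) = 2*((2*r)*(16 + r)) = 2*(2*r*(16 + r)) = 4*r*(16 + r))
U(t) = 9 + t² + t*(2 + t² - 30*t) (U(t) = 17 + ((t² + (2 + t² - 30*t)*t) - 8) = 17 + ((t² + t*(2 + t² - 30*t)) - 8) = 17 + (-8 + t² + t*(2 + t² - 30*t)) = 9 + t² + t*(2 + t² - 30*t))
z(-68) + U(E) = 4*(-68)*(16 - 68) + (9 + 67³ - 29*67² + 2*67) = 4*(-68)*(-52) + (9 + 300763 - 29*4489 + 134) = 14144 + (9 + 300763 - 130181 + 134) = 14144 + 170725 = 184869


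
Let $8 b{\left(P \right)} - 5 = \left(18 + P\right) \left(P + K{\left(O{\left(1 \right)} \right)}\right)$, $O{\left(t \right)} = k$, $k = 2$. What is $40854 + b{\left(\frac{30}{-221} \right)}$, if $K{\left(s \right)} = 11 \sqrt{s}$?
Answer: $\frac{15962927477}{390728} + \frac{10857 \sqrt{2}}{442} \approx 40889.0$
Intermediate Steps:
$O{\left(t \right)} = 2$
$b{\left(P \right)} = \frac{5}{8} + \frac{\left(18 + P\right) \left(P + 11 \sqrt{2}\right)}{8}$
$40854 + b{\left(\frac{30}{-221} \right)} = 40854 + \left(\frac{5}{8} + \frac{\left(\frac{30}{-221}\right)^{2}}{8} + \frac{9 \frac{30}{-221}}{4} + \frac{99 \sqrt{2}}{4} + \frac{11 \frac{30}{-221} \sqrt{2}}{8}\right) = 40854 + \left(\frac{5}{8} + \frac{\left(30 \left(- \frac{1}{221}\right)\right)^{2}}{8} + \frac{9 \cdot 30 \left(- \frac{1}{221}\right)}{4} + \frac{99 \sqrt{2}}{4} + \frac{11 \cdot 30 \left(- \frac{1}{221}\right) \sqrt{2}}{8}\right) = 40854 + \left(\frac{5}{8} + \frac{\left(- \frac{30}{221}\right)^{2}}{8} + \frac{9}{4} \left(- \frac{30}{221}\right) + \frac{99 \sqrt{2}}{4} + \frac{11}{8} \left(- \frac{30}{221}\right) \sqrt{2}\right) = 40854 + \left(\frac{5}{8} + \frac{1}{8} \cdot \frac{900}{48841} - \frac{135}{442} + \frac{99 \sqrt{2}}{4} - \frac{165 \sqrt{2}}{884}\right) = 40854 + \left(\frac{5}{8} + \frac{225}{97682} - \frac{135}{442} + \frac{99 \sqrt{2}}{4} - \frac{165 \sqrt{2}}{884}\right) = 40854 + \left(\frac{125765}{390728} + \frac{10857 \sqrt{2}}{442}\right) = \frac{15962927477}{390728} + \frac{10857 \sqrt{2}}{442}$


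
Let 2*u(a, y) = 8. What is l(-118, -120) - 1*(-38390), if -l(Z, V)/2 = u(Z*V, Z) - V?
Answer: 38142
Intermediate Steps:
u(a, y) = 4 (u(a, y) = (½)*8 = 4)
l(Z, V) = -8 + 2*V (l(Z, V) = -2*(4 - V) = -8 + 2*V)
l(-118, -120) - 1*(-38390) = (-8 + 2*(-120)) - 1*(-38390) = (-8 - 240) + 38390 = -248 + 38390 = 38142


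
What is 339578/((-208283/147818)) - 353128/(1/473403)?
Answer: -34819105584060076/208283 ≈ -1.6717e+11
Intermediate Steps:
339578/((-208283/147818)) - 353128/(1/473403) = 339578/((-208283*1/147818)) - 353128/1/473403 = 339578/(-208283/147818) - 353128*473403 = 339578*(-147818/208283) - 167171854584 = -50195740804/208283 - 167171854584 = -34819105584060076/208283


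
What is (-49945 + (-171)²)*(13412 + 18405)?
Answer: -658739168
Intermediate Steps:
(-49945 + (-171)²)*(13412 + 18405) = (-49945 + 29241)*31817 = -20704*31817 = -658739168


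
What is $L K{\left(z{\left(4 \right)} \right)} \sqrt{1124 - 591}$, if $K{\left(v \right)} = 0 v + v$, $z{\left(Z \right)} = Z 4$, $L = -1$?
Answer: $- 16 \sqrt{533} \approx -369.39$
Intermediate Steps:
$z{\left(Z \right)} = 4 Z$
$K{\left(v \right)} = v$ ($K{\left(v \right)} = 0 + v = v$)
$L K{\left(z{\left(4 \right)} \right)} \sqrt{1124 - 591} = - 4 \cdot 4 \sqrt{1124 - 591} = \left(-1\right) 16 \sqrt{533} = - 16 \sqrt{533}$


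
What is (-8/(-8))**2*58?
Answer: 58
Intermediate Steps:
(-8/(-8))**2*58 = (-8*(-1/8))**2*58 = 1**2*58 = 1*58 = 58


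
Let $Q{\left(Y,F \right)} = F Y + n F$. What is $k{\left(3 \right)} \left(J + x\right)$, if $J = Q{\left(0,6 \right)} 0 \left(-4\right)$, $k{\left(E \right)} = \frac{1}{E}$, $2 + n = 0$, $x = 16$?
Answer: $\frac{16}{3} \approx 5.3333$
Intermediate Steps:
$n = -2$ ($n = -2 + 0 = -2$)
$Q{\left(Y,F \right)} = - 2 F + F Y$ ($Q{\left(Y,F \right)} = F Y - 2 F = - 2 F + F Y$)
$J = 0$ ($J = 6 \left(-2 + 0\right) 0 \left(-4\right) = 6 \left(-2\right) 0 \left(-4\right) = \left(-12\right) 0 \left(-4\right) = 0 \left(-4\right) = 0$)
$k{\left(3 \right)} \left(J + x\right) = \frac{0 + 16}{3} = \frac{1}{3} \cdot 16 = \frac{16}{3}$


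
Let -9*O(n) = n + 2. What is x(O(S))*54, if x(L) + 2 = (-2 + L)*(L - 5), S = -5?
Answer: 312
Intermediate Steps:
O(n) = -2/9 - n/9 (O(n) = -(n + 2)/9 = -(2 + n)/9 = -2/9 - n/9)
x(L) = -2 + (-5 + L)*(-2 + L) (x(L) = -2 + (-2 + L)*(L - 5) = -2 + (-2 + L)*(-5 + L) = -2 + (-5 + L)*(-2 + L))
x(O(S))*54 = (8 + (-2/9 - ⅑*(-5))² - 7*(-2/9 - ⅑*(-5)))*54 = (8 + (-2/9 + 5/9)² - 7*(-2/9 + 5/9))*54 = (8 + (⅓)² - 7*⅓)*54 = (8 + ⅑ - 7/3)*54 = (52/9)*54 = 312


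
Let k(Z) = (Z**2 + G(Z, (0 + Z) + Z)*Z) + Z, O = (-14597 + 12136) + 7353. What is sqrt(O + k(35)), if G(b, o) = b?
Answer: sqrt(7377) ≈ 85.889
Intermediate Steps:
O = 4892 (O = -2461 + 7353 = 4892)
k(Z) = Z + 2*Z**2 (k(Z) = (Z**2 + Z*Z) + Z = (Z**2 + Z**2) + Z = 2*Z**2 + Z = Z + 2*Z**2)
sqrt(O + k(35)) = sqrt(4892 + 35*(1 + 2*35)) = sqrt(4892 + 35*(1 + 70)) = sqrt(4892 + 35*71) = sqrt(4892 + 2485) = sqrt(7377)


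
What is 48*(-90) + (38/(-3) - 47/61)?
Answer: -793019/183 ≈ -4333.4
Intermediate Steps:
48*(-90) + (38/(-3) - 47/61) = -4320 + (38*(-1/3) - 47*1/61) = -4320 + (-38/3 - 47/61) = -4320 - 2459/183 = -793019/183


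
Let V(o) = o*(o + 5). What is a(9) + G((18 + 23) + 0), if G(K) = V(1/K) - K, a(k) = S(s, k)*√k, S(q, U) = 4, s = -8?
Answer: -48543/1681 ≈ -28.877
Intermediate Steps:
a(k) = 4*√k
V(o) = o*(5 + o)
G(K) = -K + (5 + 1/K)/K (G(K) = (1/K)*(5 + 1/K) - K = (5 + 1/K)/K - K = -K + (5 + 1/K)/K)
a(9) + G((18 + 23) + 0) = 4*√9 + (((18 + 23) + 0)⁻² - ((18 + 23) + 0) + 5/((18 + 23) + 0)) = 4*3 + ((41 + 0)⁻² - (41 + 0) + 5/(41 + 0)) = 12 + (41⁻² - 1*41 + 5/41) = 12 + (1/1681 - 41 + 5*(1/41)) = 12 + (1/1681 - 41 + 5/41) = 12 - 68715/1681 = -48543/1681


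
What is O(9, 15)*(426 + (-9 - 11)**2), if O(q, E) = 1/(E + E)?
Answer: 413/15 ≈ 27.533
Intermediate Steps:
O(q, E) = 1/(2*E)
O(9, 15)*(426 + (-9 - 11)**2) = ((1/2)/15)*(426 + (-9 - 11)**2) = ((1/2)*(1/15))*(426 + (-20)**2) = (426 + 400)/30 = (1/30)*826 = 413/15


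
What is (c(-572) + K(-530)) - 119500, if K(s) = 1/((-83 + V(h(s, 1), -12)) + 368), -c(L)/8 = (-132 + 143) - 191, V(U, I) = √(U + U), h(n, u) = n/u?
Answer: (-236120*√265 + 33647099*I)/(-285*I + 2*√265) ≈ -1.1806e+5 - 0.00039673*I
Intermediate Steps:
V(U, I) = √2*√U (V(U, I) = √(2*U) = √2*√U)
c(L) = 1440 (c(L) = -8*((-132 + 143) - 191) = -8*(11 - 191) = -8*(-180) = 1440)
K(s) = 1/(285 + √2*√s) (K(s) = 1/((-83 + √2*√(s/1)) + 368) = 1/((-83 + √2*√(s*1)) + 368) = 1/((-83 + √2*√s) + 368) = 1/(285 + √2*√s))
(c(-572) + K(-530)) - 119500 = (1440 + 1/(285 + √2*√(-530))) - 119500 = (1440 + 1/(285 + √2*(I*√530))) - 119500 = (1440 + 1/(285 + 2*I*√265)) - 119500 = -118060 + 1/(285 + 2*I*√265)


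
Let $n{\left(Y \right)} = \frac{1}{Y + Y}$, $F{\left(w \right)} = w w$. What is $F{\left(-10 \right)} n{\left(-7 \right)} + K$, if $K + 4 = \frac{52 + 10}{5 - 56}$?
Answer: $- \frac{4412}{357} \approx -12.359$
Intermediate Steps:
$F{\left(w \right)} = w^{2}$
$K = - \frac{266}{51}$ ($K = -4 + \frac{52 + 10}{5 - 56} = -4 + \frac{62}{-51} = -4 + 62 \left(- \frac{1}{51}\right) = -4 - \frac{62}{51} = - \frac{266}{51} \approx -5.2157$)
$n{\left(Y \right)} = \frac{1}{2 Y}$
$F{\left(-10 \right)} n{\left(-7 \right)} + K = \left(-10\right)^{2} \frac{1}{2 \left(-7\right)} - \frac{266}{51} = 100 \cdot \frac{1}{2} \left(- \frac{1}{7}\right) - \frac{266}{51} = 100 \left(- \frac{1}{14}\right) - \frac{266}{51} = - \frac{50}{7} - \frac{266}{51} = - \frac{4412}{357}$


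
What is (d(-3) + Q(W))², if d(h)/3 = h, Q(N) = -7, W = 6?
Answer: 256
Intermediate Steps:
d(h) = 3*h
(d(-3) + Q(W))² = (3*(-3) - 7)² = (-9 - 7)² = (-16)² = 256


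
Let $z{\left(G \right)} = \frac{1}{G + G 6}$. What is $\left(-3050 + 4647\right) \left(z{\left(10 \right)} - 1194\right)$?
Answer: $- \frac{133475663}{70} \approx -1.9068 \cdot 10^{6}$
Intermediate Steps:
$z{\left(G \right)} = \frac{1}{7 G}$ ($z{\left(G \right)} = \frac{1}{G + 6 G} = \frac{1}{7 G}$)
$\left(-3050 + 4647\right) \left(z{\left(10 \right)} - 1194\right) = \left(-3050 + 4647\right) \left(\frac{1}{7 \cdot 10} - 1194\right) = 1597 \left(\frac{1}{7} \cdot \frac{1}{10} - 1194\right) = 1597 \left(\frac{1}{70} - 1194\right) = 1597 \left(- \frac{83579}{70}\right) = - \frac{133475663}{70}$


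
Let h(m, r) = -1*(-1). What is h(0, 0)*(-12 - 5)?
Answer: -17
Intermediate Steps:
h(m, r) = 1
h(0, 0)*(-12 - 5) = 1*(-12 - 5) = 1*(-17) = -17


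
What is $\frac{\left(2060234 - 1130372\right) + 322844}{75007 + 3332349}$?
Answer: $\frac{626353}{1703678} \approx 0.36765$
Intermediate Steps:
$\frac{\left(2060234 - 1130372\right) + 322844}{75007 + 3332349} = \frac{929862 + 322844}{3407356} = 1252706 \cdot \frac{1}{3407356} = \frac{626353}{1703678}$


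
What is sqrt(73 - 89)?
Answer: 4*I ≈ 4.0*I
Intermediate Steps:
sqrt(73 - 89) = sqrt(-16) = 4*I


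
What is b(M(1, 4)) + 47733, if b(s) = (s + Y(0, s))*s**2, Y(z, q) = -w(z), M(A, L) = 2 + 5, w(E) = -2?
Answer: 48174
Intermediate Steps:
M(A, L) = 7
Y(z, q) = 2 (Y(z, q) = -1*(-2) = 2)
b(s) = s**2*(2 + s) (b(s) = (s + 2)*s**2 = (2 + s)*s**2 = s**2*(2 + s))
b(M(1, 4)) + 47733 = 7**2*(2 + 7) + 47733 = 49*9 + 47733 = 441 + 47733 = 48174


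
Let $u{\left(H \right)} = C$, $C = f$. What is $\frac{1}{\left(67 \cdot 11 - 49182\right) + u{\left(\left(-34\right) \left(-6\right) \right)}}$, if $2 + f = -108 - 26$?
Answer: $- \frac{1}{48581} \approx -2.0584 \cdot 10^{-5}$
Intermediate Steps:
$f = -136$ ($f = -2 - 134 = -136$)
$C = -136$
$u{\left(H \right)} = -136$
$\frac{1}{\left(67 \cdot 11 - 49182\right) + u{\left(\left(-34\right) \left(-6\right) \right)}} = \frac{1}{\left(67 \cdot 11 - 49182\right) - 136} = \frac{1}{\left(737 - 49182\right) - 136} = \frac{1}{-48445 - 136} = \frac{1}{-48581} = - \frac{1}{48581}$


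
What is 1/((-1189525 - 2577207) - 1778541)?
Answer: -1/5545273 ≈ -1.8033e-7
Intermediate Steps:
1/((-1189525 - 2577207) - 1778541) = 1/(-3766732 - 1778541) = 1/(-5545273) = -1/5545273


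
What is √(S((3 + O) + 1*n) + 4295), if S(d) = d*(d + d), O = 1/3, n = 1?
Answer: √38993/3 ≈ 65.822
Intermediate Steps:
O = ⅓ ≈ 0.33333
S(d) = 2*d² (S(d) = d*(2*d) = 2*d²)
√(S((3 + O) + 1*n) + 4295) = √(2*((3 + ⅓) + 1*1)² + 4295) = √(2*(10/3 + 1)² + 4295) = √(2*(13/3)² + 4295) = √(2*(169/9) + 4295) = √(338/9 + 4295) = √(38993/9) = √38993/3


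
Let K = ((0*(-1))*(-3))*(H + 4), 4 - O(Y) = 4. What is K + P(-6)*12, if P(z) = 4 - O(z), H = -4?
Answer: 48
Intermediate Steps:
O(Y) = 0 (O(Y) = 4 - 1*4 = 4 - 4 = 0)
P(z) = 4 (P(z) = 4 - 1*0 = 4 + 0 = 4)
K = 0 (K = ((0*(-1))*(-3))*(-4 + 4) = (0*(-3))*0 = 0*0 = 0)
K + P(-6)*12 = 0 + 4*12 = 0 + 48 = 48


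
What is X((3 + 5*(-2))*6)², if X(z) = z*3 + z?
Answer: 28224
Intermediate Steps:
X(z) = 4*z (X(z) = 3*z + z = 4*z)
X((3 + 5*(-2))*6)² = (4*((3 + 5*(-2))*6))² = (4*((3 - 10)*6))² = (4*(-7*6))² = (4*(-42))² = (-168)² = 28224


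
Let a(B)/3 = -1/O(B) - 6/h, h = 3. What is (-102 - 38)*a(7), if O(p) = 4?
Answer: 945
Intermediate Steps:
a(B) = -27/4 (a(B) = 3*(-1/4 - 6/3) = 3*(-1*¼ - 6*⅓) = 3*(-¼ - 2) = 3*(-9/4) = -27/4)
(-102 - 38)*a(7) = (-102 - 38)*(-27/4) = -140*(-27/4) = 945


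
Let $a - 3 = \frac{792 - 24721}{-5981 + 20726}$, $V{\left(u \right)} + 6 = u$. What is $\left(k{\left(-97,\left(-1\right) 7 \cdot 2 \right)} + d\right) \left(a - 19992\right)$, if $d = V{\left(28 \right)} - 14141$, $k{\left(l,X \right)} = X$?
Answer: $\frac{1388622528874}{4915} \approx 2.8253 \cdot 10^{8}$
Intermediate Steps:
$V{\left(u \right)} = -6 + u$
$a = \frac{20306}{14745}$ ($a = 3 + \frac{792 - 24721}{-5981 + 20726} = 3 - \frac{23929}{14745} = \frac{20306}{14745} \approx 1.3771$)
$d = -14119$ ($d = \left(-6 + 28\right) - 14141 = 22 - 14141 = -14119$)
$\left(k{\left(-97,\left(-1\right) 7 \cdot 2 \right)} + d\right) \left(a - 19992\right) = \left(\left(-1\right) 7 \cdot 2 - 14119\right) \left(\frac{20306}{14745} - 19992\right) = \left(\left(-7\right) 2 - 14119\right) \left(- \frac{294761734}{14745}\right) = \left(-14 - 14119\right) \left(- \frac{294761734}{14745}\right) = \left(-14133\right) \left(- \frac{294761734}{14745}\right) = \frac{1388622528874}{4915}$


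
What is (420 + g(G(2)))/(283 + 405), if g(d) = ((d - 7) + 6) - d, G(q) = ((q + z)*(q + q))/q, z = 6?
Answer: 419/688 ≈ 0.60901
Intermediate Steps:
G(q) = 12 + 2*q (G(q) = ((q + 6)*(q + q))/q = ((6 + q)*(2*q))/q = (2*q*(6 + q))/q = 12 + 2*q)
g(d) = -1 (g(d) = ((-7 + d) + 6) - d = (-1 + d) - d = -1)
(420 + g(G(2)))/(283 + 405) = (420 - 1)/(283 + 405) = 419/688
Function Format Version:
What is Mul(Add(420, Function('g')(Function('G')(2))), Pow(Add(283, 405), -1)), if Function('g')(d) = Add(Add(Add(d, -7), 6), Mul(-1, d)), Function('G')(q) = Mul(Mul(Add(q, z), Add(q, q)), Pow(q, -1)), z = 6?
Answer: Rational(419, 688) ≈ 0.60901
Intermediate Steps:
Function('G')(q) = Add(12, Mul(2, q)) (Function('G')(q) = Mul(Mul(Add(q, 6), Add(q, q)), Pow(q, -1)) = Mul(Mul(Add(6, q), Mul(2, q)), Pow(q, -1)) = Mul(Mul(2, q, Add(6, q)), Pow(q, -1)) = Add(12, Mul(2, q)))
Function('g')(d) = -1 (Function('g')(d) = Add(Add(Add(-7, d), 6), Mul(-1, d)) = Add(Add(-1, d), Mul(-1, d)) = -1)
Mul(Add(420, Function('g')(Function('G')(2))), Pow(Add(283, 405), -1)) = Mul(Add(420, -1), Pow(Add(283, 405), -1)) = Mul(419, Pow(688, -1)) = Mul(419, Rational(1, 688)) = Rational(419, 688)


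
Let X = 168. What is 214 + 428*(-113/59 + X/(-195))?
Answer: -3737082/3835 ≈ -974.47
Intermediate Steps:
214 + 428*(-113/59 + X/(-195)) = 214 + 428*(-113/59 + 168/(-195)) = 214 + 428*(-113*1/59 + 168*(-1/195)) = 214 + 428*(-113/59 - 56/65) = 214 + 428*(-10649/3835) = 214 - 4557772/3835 = -3737082/3835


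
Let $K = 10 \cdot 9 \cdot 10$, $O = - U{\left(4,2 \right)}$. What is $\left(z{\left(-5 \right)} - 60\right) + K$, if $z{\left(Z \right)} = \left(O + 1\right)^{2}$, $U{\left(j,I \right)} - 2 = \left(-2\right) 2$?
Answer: $849$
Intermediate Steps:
$U{\left(j,I \right)} = -2$ ($U{\left(j,I \right)} = 2 - 4 = -2$)
$O = 2$ ($O = \left(-1\right) \left(-2\right) = 2$)
$z{\left(Z \right)} = 9$ ($z{\left(Z \right)} = \left(2 + 1\right)^{2} = 3^{2} = 9$)
$K = 900$ ($K = 90 \cdot 10 = 900$)
$\left(z{\left(-5 \right)} - 60\right) + K = \left(9 - 60\right) + 900 = -51 + 900 = 849$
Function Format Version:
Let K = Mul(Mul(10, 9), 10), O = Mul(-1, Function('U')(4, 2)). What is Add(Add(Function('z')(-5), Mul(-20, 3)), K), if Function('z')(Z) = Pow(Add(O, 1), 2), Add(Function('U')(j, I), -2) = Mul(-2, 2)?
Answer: 849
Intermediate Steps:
Function('U')(j, I) = -2 (Function('U')(j, I) = Add(2, Mul(-2, 2)) = Add(2, -4) = -2)
O = 2 (O = Mul(-1, -2) = 2)
Function('z')(Z) = 9 (Function('z')(Z) = Pow(Add(2, 1), 2) = Pow(3, 2) = 9)
K = 900 (K = Mul(90, 10) = 900)
Add(Add(Function('z')(-5), Mul(-20, 3)), K) = Add(Add(9, Mul(-20, 3)), 900) = Add(Add(9, -60), 900) = Add(-51, 900) = 849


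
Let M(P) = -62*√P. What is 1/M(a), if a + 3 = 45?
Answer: -√42/2604 ≈ -0.0024888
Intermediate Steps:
a = 42 (a = -3 + 45 = 42)
1/M(a) = 1/(-62*√42) = -√42/2604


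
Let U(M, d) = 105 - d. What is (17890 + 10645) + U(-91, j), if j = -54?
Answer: 28694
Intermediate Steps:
(17890 + 10645) + U(-91, j) = (17890 + 10645) + (105 - 1*(-54)) = 28535 + (105 + 54) = 28535 + 159 = 28694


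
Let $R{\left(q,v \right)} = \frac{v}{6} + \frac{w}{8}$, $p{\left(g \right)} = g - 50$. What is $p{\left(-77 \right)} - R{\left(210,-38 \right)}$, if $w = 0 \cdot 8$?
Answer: $- \frac{362}{3} \approx -120.67$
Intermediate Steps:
$w = 0$
$p{\left(g \right)} = -50 + g$ ($p{\left(g \right)} = g - 50 = -50 + g$)
$R{\left(q,v \right)} = \frac{v}{6}$ ($R{\left(q,v \right)} = \frac{v}{6} + \frac{0}{8} = v \frac{1}{6} + 0 \cdot \frac{1}{8} = \frac{v}{6} + 0 = \frac{v}{6}$)
$p{\left(-77 \right)} - R{\left(210,-38 \right)} = \left(-50 - 77\right) - \frac{1}{6} \left(-38\right) = -127 - - \frac{19}{3} = -127 + \frac{19}{3} = - \frac{362}{3}$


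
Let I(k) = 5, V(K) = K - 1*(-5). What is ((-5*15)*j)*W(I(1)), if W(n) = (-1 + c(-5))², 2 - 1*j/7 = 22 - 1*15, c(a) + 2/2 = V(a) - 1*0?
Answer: 10500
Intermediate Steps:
V(K) = 5 + K (V(K) = K + 5 = 5 + K)
c(a) = 4 + a (c(a) = -1 + ((5 + a) - 1*0) = -1 + ((5 + a) + 0) = -1 + (5 + a) = 4 + a)
j = -35 (j = 14 - 7*(22 - 1*15) = 14 - 7*(22 - 15) = 14 - 7*7 = 14 - 49 = -35)
W(n) = 4 (W(n) = (-1 + (4 - 5))² = (-1 - 1)² = (-2)² = 4)
((-5*15)*j)*W(I(1)) = (-5*15*(-35))*4 = -75*(-35)*4 = 2625*4 = 10500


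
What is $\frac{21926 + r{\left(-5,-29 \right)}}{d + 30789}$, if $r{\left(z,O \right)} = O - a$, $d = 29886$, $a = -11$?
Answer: $\frac{21908}{60675} \approx 0.36107$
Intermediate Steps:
$r{\left(z,O \right)} = 11 + O$ ($r{\left(z,O \right)} = O - -11 = O + 11 = 11 + O$)
$\frac{21926 + r{\left(-5,-29 \right)}}{d + 30789} = \frac{21926 + \left(11 - 29\right)}{29886 + 30789} = \frac{21926 - 18}{60675} = 21908 \cdot \frac{1}{60675} = \frac{21908}{60675}$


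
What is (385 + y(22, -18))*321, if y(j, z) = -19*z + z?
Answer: 227589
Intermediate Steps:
y(j, z) = -18*z
(385 + y(22, -18))*321 = (385 - 18*(-18))*321 = (385 + 324)*321 = 709*321 = 227589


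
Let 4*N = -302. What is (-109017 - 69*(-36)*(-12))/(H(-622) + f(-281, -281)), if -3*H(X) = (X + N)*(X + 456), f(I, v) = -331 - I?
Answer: 27765/7729 ≈ 3.5923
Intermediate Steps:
N = -151/2 (N = (1/4)*(-302) = -151/2 ≈ -75.500)
H(X) = -(456 + X)*(-151/2 + X)/3 (H(X) = -(X - 151/2)*(X + 456)/3 = -(-151/2 + X)*(456 + X)/3 = -(456 + X)*(-151/2 + X)/3)
(-109017 - 69*(-36)*(-12))/(H(-622) + f(-281, -281)) = (-109017 - 69*(-36)*(-12))/((11476 - 761/6*(-622) - 1/3*(-622)**2) + (-331 - 1*(-281))) = (-109017 + 2484*(-12))/((11476 + 236671/3 - 1/3*386884) + (-331 + 281)) = (-109017 - 29808)/((11476 + 236671/3 - 386884/3) - 50) = -138825/(-38595 - 50) = -138825/(-38645) = -138825*(-1/38645) = 27765/7729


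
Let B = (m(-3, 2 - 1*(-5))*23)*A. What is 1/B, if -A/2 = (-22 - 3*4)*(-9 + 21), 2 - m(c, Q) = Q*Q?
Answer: -1/882096 ≈ -1.1337e-6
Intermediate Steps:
m(c, Q) = 2 - Q² (m(c, Q) = 2 - Q*Q = 2 - Q²)
A = 816 (A = -2*(-22 - 3*4)*(-9 + 21) = -2*(-22 - 12)*12 = -(-68)*12 = -2*(-408) = 816)
B = -882096 (B = ((2 - (2 - 1*(-5))²)*23)*816 = ((2 - (2 + 5)²)*23)*816 = ((2 - 1*7²)*23)*816 = ((2 - 1*49)*23)*816 = ((2 - 49)*23)*816 = -47*23*816 = -1081*816 = -882096)
1/B = 1/(-882096) = -1/882096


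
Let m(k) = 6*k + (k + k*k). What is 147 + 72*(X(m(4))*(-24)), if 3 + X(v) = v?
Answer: -70701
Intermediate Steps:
m(k) = k**2 + 7*k (m(k) = 6*k + (k + k**2) = k**2 + 7*k)
X(v) = -3 + v
147 + 72*(X(m(4))*(-24)) = 147 + 72*((-3 + 4*(7 + 4))*(-24)) = 147 + 72*((-3 + 4*11)*(-24)) = 147 + 72*((-3 + 44)*(-24)) = 147 + 72*(41*(-24)) = 147 + 72*(-984) = 147 - 70848 = -70701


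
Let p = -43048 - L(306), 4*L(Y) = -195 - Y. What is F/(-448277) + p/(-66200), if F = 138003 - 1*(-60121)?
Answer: 24501891207/118703749600 ≈ 0.20641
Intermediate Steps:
L(Y) = -195/4 - Y/4 (L(Y) = (-195 - Y)/4 = -195/4 - Y/4)
F = 198124 (F = 138003 + 60121 = 198124)
p = -171691/4 (p = -43048 - (-195/4 - 1/4*306) = -43048 - (-195/4 - 153/2) = -43048 - 1*(-501/4) = -43048 + 501/4 = -171691/4 ≈ -42923.)
F/(-448277) + p/(-66200) = 198124/(-448277) - 171691/4/(-66200) = 198124*(-1/448277) - 171691/4*(-1/66200) = -198124/448277 + 171691/264800 = 24501891207/118703749600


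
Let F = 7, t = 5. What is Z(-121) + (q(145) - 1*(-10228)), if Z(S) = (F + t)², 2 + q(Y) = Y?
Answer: 10515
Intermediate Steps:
q(Y) = -2 + Y
Z(S) = 144 (Z(S) = (7 + 5)² = 12² = 144)
Z(-121) + (q(145) - 1*(-10228)) = 144 + ((-2 + 145) - 1*(-10228)) = 144 + (143 + 10228) = 144 + 10371 = 10515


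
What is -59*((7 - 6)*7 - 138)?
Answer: 7729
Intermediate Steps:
-59*((7 - 6)*7 - 138) = -59*(1*7 - 138) = -59*(7 - 138) = -59*(-131) = 7729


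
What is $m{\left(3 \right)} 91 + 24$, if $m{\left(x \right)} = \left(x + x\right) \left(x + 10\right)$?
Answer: $7122$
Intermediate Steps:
$m{\left(x \right)} = 2 x \left(10 + x\right)$
$m{\left(3 \right)} 91 + 24 = 2 \cdot 3 \left(10 + 3\right) 91 + 24 = 2 \cdot 3 \cdot 13 \cdot 91 + 24 = 78 \cdot 91 + 24 = 7098 + 24 = 7122$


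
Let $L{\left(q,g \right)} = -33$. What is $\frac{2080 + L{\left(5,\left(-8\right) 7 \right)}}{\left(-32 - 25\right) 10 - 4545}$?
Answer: $- \frac{2047}{5115} \approx -0.4002$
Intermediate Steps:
$\frac{2080 + L{\left(5,\left(-8\right) 7 \right)}}{\left(-32 - 25\right) 10 - 4545} = \frac{2080 - 33}{\left(-32 - 25\right) 10 - 4545} = \frac{2047}{\left(-57\right) 10 - 4545} = \frac{2047}{-570 - 4545} = \frac{2047}{-5115} = 2047 \left(- \frac{1}{5115}\right) = - \frac{2047}{5115}$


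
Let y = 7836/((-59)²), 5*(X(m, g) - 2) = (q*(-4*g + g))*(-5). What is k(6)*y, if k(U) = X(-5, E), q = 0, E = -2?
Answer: 15672/3481 ≈ 4.5022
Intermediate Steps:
X(m, g) = 2 (X(m, g) = 2 + ((0*(-4*g + g))*(-5))/5 = 2 + ((0*(-3*g))*(-5))/5 = 2 + (0*(-5))/5 = 2 + (⅕)*0 = 2 + 0 = 2)
k(U) = 2
y = 7836/3481 ≈ 2.2511
k(6)*y = 2*(7836/3481) = 15672/3481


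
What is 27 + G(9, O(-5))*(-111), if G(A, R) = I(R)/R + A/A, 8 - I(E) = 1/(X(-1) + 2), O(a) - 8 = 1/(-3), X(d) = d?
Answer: -4263/23 ≈ -185.35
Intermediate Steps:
O(a) = 23/3 (O(a) = 8 + 1/(-3) = 8 - ⅓ = 23/3)
I(E) = 7 (I(E) = 8 - 1/(-1 + 2) = 8 - 1/1 = 8 - 1*1 = 8 - 1 = 7)
G(A, R) = 1 + 7/R (G(A, R) = 7/R + A/A = 7/R + 1 = 1 + 7/R)
27 + G(9, O(-5))*(-111) = 27 + ((7 + 23/3)/(23/3))*(-111) = 27 + ((3/23)*(44/3))*(-111) = 27 + (44/23)*(-111) = 27 - 4884/23 = -4263/23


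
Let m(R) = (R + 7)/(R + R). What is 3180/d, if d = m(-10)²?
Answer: 424000/3 ≈ 1.4133e+5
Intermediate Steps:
m(R) = (7 + R)/(2*R) (m(R) = (7 + R)/((2*R)) = (7 + R)*(1/(2*R)) = (7 + R)/(2*R))
d = 9/400 (d = ((½)*(7 - 10)/(-10))² = ((½)*(-⅒)*(-3))² = (3/20)² = 9/400 ≈ 0.022500)
3180/d = 3180/(9/400) = 3180*(400/9) = 424000/3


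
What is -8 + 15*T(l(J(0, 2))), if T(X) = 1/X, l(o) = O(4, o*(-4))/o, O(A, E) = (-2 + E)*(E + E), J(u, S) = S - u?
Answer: -125/16 ≈ -7.8125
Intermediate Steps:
O(A, E) = 2*E*(-2 + E) (O(A, E) = (-2 + E)*(2*E) = 2*E*(-2 + E))
l(o) = 16 + 32*o (l(o) = (2*(o*(-4))*(-2 + o*(-4)))/o = (2*(-4*o)*(-2 - 4*o))/o = (-8*o*(-2 - 4*o))/o = 16 + 32*o)
T(X) = 1/X
-8 + 15*T(l(J(0, 2))) = -8 + 15/(16 + 32*(2 - 1*0)) = -8 + 15/(16 + 32*(2 + 0)) = -8 + 15/(16 + 32*2) = -8 + 15/(16 + 64) = -8 + 15/80 = -8 + 15*(1/80) = -8 + 3/16 = -125/16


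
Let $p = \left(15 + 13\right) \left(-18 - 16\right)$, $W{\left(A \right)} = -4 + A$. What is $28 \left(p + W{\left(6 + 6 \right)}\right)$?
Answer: $-26432$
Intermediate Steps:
$p = -952$ ($p = 28 \left(-34\right) = -952$)
$28 \left(p + W{\left(6 + 6 \right)}\right) = 28 \left(-952 + \left(-4 + \left(6 + 6\right)\right)\right) = 28 \left(-952 + \left(-4 + 12\right)\right) = 28 \left(-952 + 8\right) = 28 \left(-944\right) = -26432$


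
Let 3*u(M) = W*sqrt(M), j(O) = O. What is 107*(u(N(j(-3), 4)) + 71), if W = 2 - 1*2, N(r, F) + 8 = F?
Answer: 7597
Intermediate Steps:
N(r, F) = -8 + F
W = 0 (W = 2 - 2 = 0)
u(M) = 0 (u(M) = (0*sqrt(M))/3 = (1/3)*0 = 0)
107*(u(N(j(-3), 4)) + 71) = 107*(0 + 71) = 107*71 = 7597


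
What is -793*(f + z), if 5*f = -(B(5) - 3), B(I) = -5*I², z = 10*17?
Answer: -775554/5 ≈ -1.5511e+5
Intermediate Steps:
z = 170
f = 128/5 (f = (-(-5*5² - 3))/5 = (-(-5*25 - 3))/5 = (-(-125 - 3))/5 = (-1*(-128))/5 = (⅕)*128 = 128/5 ≈ 25.600)
-793*(f + z) = -793*(128/5 + 170) = -793*978/5 = -775554/5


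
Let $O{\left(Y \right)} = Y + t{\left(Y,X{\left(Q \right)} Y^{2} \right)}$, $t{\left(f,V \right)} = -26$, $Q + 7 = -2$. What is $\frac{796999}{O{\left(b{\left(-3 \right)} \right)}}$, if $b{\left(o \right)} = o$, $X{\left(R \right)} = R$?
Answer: $- \frac{796999}{29} \approx -27483.0$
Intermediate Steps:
$Q = -9$ ($Q = -7 - 2 = -9$)
$O{\left(Y \right)} = -26 + Y$ ($O{\left(Y \right)} = Y - 26 = -26 + Y$)
$\frac{796999}{O{\left(b{\left(-3 \right)} \right)}} = \frac{796999}{-26 - 3} = \frac{796999}{-29} = 796999 \left(- \frac{1}{29}\right) = - \frac{796999}{29}$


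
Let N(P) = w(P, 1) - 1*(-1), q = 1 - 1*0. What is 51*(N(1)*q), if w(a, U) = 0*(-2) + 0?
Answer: 51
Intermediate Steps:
q = 1 (q = 1 + 0 = 1)
w(a, U) = 0 (w(a, U) = 0 + 0 = 0)
N(P) = 1 (N(P) = 0 - 1*(-1) = 0 + 1 = 1)
51*(N(1)*q) = 51*(1*1) = 51*1 = 51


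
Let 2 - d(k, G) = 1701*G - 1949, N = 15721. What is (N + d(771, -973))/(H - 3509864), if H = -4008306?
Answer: -334549/1503634 ≈ -0.22249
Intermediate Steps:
d(k, G) = 1951 - 1701*G (d(k, G) = 2 - (1701*G - 1949) = 2 - (-1949 + 1701*G) = 2 + (1949 - 1701*G) = 1951 - 1701*G)
(N + d(771, -973))/(H - 3509864) = (15721 + (1951 - 1701*(-973)))/(-4008306 - 3509864) = (15721 + (1951 + 1655073))/(-7518170) = (15721 + 1657024)*(-1/7518170) = 1672745*(-1/7518170) = -334549/1503634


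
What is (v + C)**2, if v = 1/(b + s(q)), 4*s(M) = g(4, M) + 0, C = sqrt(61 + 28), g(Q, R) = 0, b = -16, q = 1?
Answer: 22785/256 - sqrt(89)/8 ≈ 87.825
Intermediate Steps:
C = sqrt(89) ≈ 9.4340
s(M) = 0 (s(M) = (0 + 0)/4 = (1/4)*0 = 0)
v = -1/16 (v = 1/(-16 + 0) = 1/(-16) = -1/16 ≈ -0.062500)
(v + C)**2 = (-1/16 + sqrt(89))**2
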